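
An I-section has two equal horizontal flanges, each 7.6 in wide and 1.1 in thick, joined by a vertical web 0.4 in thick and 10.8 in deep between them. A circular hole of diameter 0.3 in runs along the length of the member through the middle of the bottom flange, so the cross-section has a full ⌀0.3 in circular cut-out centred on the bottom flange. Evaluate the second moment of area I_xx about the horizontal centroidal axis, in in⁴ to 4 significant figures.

I_xx ≈ 633.1 in⁴

Break the section into simple shapes (no overlaps), measuring from the bottom-left corner of the bounding box.
Bottom flange: 7.6 × 1.1, A = 8.36 in², y = 0.55 in, Ī = 0.842967 in⁴.
Web: 0.4 × 10.8, A = 4.32 in², y = 6.5 in, Ī = 41.9904 in⁴.
Top flange: 7.6 × 1.1, A = 8.36 in², y = 12.45 in, Ī = 0.842967 in⁴.
Hole (subtracted): ⌀0.3, A = 0.0706858 in², y = 0.55 in, Ī = 0.000397608 in⁴.
Centroid: ȳ = ΣA·y / ΣA = 6.52006 in.
Transfer each piece to the horizontal centroidal axis using Ī + A·d² with d = y − 6.52006:
  bottom flange: d = -5.97006 in → contributes +298.807 in⁴
  web: d = -0.020057 in → contributes +41.9921 in⁴
  top flange: d = 5.92994 in → contributes +294.816 in⁴
  hole: d = -5.97006 in → contributes −2.51975 in⁴
Total I = 633.095 in⁴.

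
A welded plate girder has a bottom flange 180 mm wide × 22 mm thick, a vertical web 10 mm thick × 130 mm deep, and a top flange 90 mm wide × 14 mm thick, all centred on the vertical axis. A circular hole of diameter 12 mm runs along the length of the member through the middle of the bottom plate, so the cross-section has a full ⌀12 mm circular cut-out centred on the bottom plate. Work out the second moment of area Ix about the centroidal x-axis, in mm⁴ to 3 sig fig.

Ix ≈ 2.44 × 10⁷ mm⁴

Split into non-overlapping primitives; take the origin at the lower-left of the bounding box.
Bottom plate: 180 × 22, A = 3 960 mm², y = 11 mm, Ī = 159 720 mm⁴.
Web plate: 10 × 130, A = 1 300 mm², y = 87 mm, Ī = 1 830 833 mm⁴.
Top plate: 90 × 14, A = 1 260 mm², y = 159 mm, Ī = 20 580 mm⁴.
Hole (subtracted): ⌀12, A = 113.1 mm², y = 11 mm, Ī = 1017.9 mm⁴.
Centroid: ȳ = ΣA·y / ΣA = 55.527 mm.
Transfer each piece to the centroidal x-axis using Ī + A·d² with d = y − 55.527:
  bottom plate: d = -44.527 mm → contributes +8 011 020 mm⁴
  web plate: d = 31.473 mm → contributes +3 118 550 mm⁴
  top plate: d = 103.47 mm → contributes +13 510 980 mm⁴
  hole: d = -44.527 mm → contributes −225 250 mm⁴
Total I = 24 415 300 mm⁴.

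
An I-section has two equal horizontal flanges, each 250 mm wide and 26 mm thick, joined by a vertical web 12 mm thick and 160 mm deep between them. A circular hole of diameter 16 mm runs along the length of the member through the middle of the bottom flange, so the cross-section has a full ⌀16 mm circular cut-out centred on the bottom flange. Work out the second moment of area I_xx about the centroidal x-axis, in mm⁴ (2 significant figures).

I_xx ≈ 1.2 × 10⁸ mm⁴

Decompose the section into non-overlapping parts with the origin at the bottom-left of its bounding rectangle.
Bottom flange: 250 × 26, A = 6 500 mm², y = 13 mm, Ī = 366 167 mm⁴.
Web: 12 × 160, A = 1 920 mm², y = 106 mm, Ī = 4 096 000 mm⁴.
Top flange: 250 × 26, A = 6 500 mm², y = 199 mm, Ī = 366 167 mm⁴.
Hole (subtracted): ⌀16, A = 201.1 mm², y = 13 mm, Ī = 3 217 mm⁴.
Centroid: ȳ = ΣA·y / ΣA = 107.3 mm.
Transfer each piece to the centroidal x-axis using Ī + A·d² with d = y − 107.3:
  bottom flange: d = -94.27 mm → contributes +58 131 056 mm⁴
  web: d = -1.27 mm → contributes +4 099 099 mm⁴
  top flange: d = 91.73 mm → contributes +55 059 258 mm⁴
  hole: d = -94.27 mm → contributes −1 790 035 mm⁴
Total I = 115 499 377 mm⁴.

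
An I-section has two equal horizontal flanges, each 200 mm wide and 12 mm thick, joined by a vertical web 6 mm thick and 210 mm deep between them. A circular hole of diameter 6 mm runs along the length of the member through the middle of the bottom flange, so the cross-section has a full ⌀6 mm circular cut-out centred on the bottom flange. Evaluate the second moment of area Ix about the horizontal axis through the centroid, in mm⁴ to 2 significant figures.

Ix ≈ 6.3 × 10⁷ mm⁴

Break the section into simple shapes (no overlaps), measuring from the bottom-left corner of the bounding box.
Bottom flange: 200 × 12, A = 2 400 mm², y = 6 mm, Ī = 28 800 mm⁴.
Web: 6 × 210, A = 1 260 mm², y = 117 mm, Ī = 4 630 500 mm⁴.
Top flange: 200 × 12, A = 2 400 mm², y = 228 mm, Ī = 28 800 mm⁴.
Hole (subtracted): ⌀6, A = 28.27 mm², y = 6 mm, Ī = 63.62 mm⁴.
Centroid: ȳ = ΣA·y / ΣA = 117.5 mm.
Transfer each piece to the horizontal axis through the centroid using Ī + A·d² with d = y − 117.5:
  bottom flange: d = -111.5 mm → contributes +29 877 078 mm⁴
  web: d = -0.5203 mm → contributes +4 630 841 mm⁴
  top flange: d = 110.5 mm → contributes +29 322 621 mm⁴
  hole: d = -111.5 mm → contributes −351 705 mm⁴
Total I = 63 478 835 mm⁴.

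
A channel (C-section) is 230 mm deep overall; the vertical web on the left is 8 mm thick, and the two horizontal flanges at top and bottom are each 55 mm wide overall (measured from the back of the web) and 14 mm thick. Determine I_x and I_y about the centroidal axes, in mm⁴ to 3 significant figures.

I_x ≈ 2.35 × 10⁷ mm⁴, I_y ≈ 8.32 × 10⁵ mm⁴

Treat the section as a set of non-overlapping primitives; coordinates are from the bounding-box lower-left.
Web: 8 × 230, A = 1 840 mm², y = 115 mm, Ī = 8 111 333 mm⁴.
Top flange (beyond web): 47 × 14, A = 658 mm², y = 223 mm, Ī = 10 747 mm⁴.
Bottom flange (beyond web): 47 × 14, A = 658 mm², y = 7 mm, Ī = 10 747 mm⁴.
By symmetry the centroid is at mid-height, ȳ = 115 mm.
Transfer each piece to the centroidal x-axis using Ī + A·d² with d = y − 115:
  web: d = 0 mm → contributes +8 111 333 mm⁴
  top flange (beyond web): d = 108 mm → contributes +7 685 659 mm⁴
  bottom flange (beyond web): d = -108 mm → contributes +7 685 659 mm⁴
Total I = 23 482 652 mm⁴.
For the y-axis: x̄ = 15.467 mm.
Repeating about the centroidal y-axis gives I_y = 832 300 mm⁴.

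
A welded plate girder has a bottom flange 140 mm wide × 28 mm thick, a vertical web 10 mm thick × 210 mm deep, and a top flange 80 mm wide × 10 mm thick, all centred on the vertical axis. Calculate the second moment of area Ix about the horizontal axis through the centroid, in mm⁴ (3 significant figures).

Split into non-overlapping primitives; take the origin at the lower-left of the bounding box.
Bottom plate: 140 × 28, A = 3 920 mm², y = 14 mm, Ī = 256 107 mm⁴.
Web plate: 10 × 210, A = 2 100 mm², y = 133 mm, Ī = 7 717 500 mm⁴.
Top plate: 80 × 10, A = 800 mm², y = 243 mm, Ī = 6666.7 mm⁴.
Centroid: ȳ = ΣA·y / ΣA = 77.504 mm.
Transfer each piece to the horizontal axis through the centroid using Ī + A·d² with d = y − 77.504:
  bottom plate: d = -63.504 mm → contributes +16 064 717 mm⁴
  web plate: d = 55.496 mm → contributes +14 185 000 mm⁴
  top plate: d = 165.5 mm → contributes +21 917 702 mm⁴
Total I = 52 167 418 mm⁴.

Ix ≈ 5.22 × 10⁷ mm⁴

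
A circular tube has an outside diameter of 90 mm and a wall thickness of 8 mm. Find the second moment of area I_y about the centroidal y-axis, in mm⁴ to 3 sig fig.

Treat the section as a set of non-overlapping primitives; coordinates are from the bounding-box lower-left.
Outer circle: ⌀90, A = 6361.7 mm², x = 45 mm, Ī = 3 220 623 mm⁴.
Bore (subtracted): ⌀74, A = 4300.8 mm², x = 45 mm, Ī = 1 471 963 mm⁴.
By symmetry the centroid is at mid-width, x̄ = 45 mm.
All pieces are centred on the centroidal y-axis, so I = ΣĪ (holes subtracted) = 1 748 661 mm⁴.

I_y ≈ 1.75 × 10⁶ mm⁴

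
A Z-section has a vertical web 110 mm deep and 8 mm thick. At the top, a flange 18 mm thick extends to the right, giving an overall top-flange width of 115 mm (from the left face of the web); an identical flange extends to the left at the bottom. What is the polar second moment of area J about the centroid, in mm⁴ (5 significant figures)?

Treat the section as a set of non-overlapping primitives; coordinates are from the bounding-box lower-left.
Web: 8 × 110, A = 880 mm², y = 55 mm, Ī = 887333.3 mm⁴.
Top flange (beyond web): 107 × 18, A = 1 926 mm², y = 101 mm, Ī = 52 002 mm⁴.
Bottom flange (beyond web): 107 × 18, A = 1 926 mm², y = 9 mm, Ī = 52 002 mm⁴.
Centroid: ȳ = ΣA·y / ΣA = 55 mm.
Transfer each piece to the centroidal x-axis using Ī + A·d² with d = y − 55:
  web: d = 0 mm → contributes +887333.3 mm⁴
  top flange (beyond web): d = 46 mm → contributes +4 127 418 mm⁴
  bottom flange (beyond web): d = -46 mm → contributes +4 127 418 mm⁴
Total I = 9 142 169 mm⁴.
For the y-axis: x̄ = 111 mm.
Repeating about the centroidal y-axis gives I_y = 16 415 497 mm⁴.
Polar second moment: J = I_x + I_y = 25 557 667 mm⁴.

J ≈ 2.5558 × 10⁷ mm⁴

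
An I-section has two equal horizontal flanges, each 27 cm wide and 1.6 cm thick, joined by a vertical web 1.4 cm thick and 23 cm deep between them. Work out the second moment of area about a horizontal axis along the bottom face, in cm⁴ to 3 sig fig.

Split into non-overlapping primitives; take the origin at the lower-left of the bounding box.
Bottom flange: 27 × 1.6, A = 43.2 cm², y = 0.8 cm, Ī = 9.216 cm⁴.
Web: 1.4 × 23, A = 32.2 cm², y = 13.1 cm, Ī = 1419.5 cm⁴.
Top flange: 27 × 1.6, A = 43.2 cm², y = 25.4 cm, Ī = 9.216 cm⁴.
Transfer each piece to the bottom edge using Ī + A·d² with d = y − 0:
  bottom flange: d = 0.8 cm → contributes +36.864 cm⁴
  web: d = 13.1 cm → contributes +6945.3 cm⁴
  top flange: d = 25.4 cm → contributes +27 880 cm⁴
Total I = 34 862 cm⁴.

I_base ≈ 3.49 × 10⁴ cm⁴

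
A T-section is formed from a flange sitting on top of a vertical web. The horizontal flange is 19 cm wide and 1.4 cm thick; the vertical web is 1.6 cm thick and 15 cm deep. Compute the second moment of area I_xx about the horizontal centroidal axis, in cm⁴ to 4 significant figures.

Split into non-overlapping primitives; take the origin at the lower-left of the bounding box.
Flange: 19 × 1.4, A = 26.6 cm², y = 15.7 cm, Ī = 4.34467 cm⁴.
Web: 1.6 × 15, A = 24 cm², y = 7.5 cm, Ī = 450 cm⁴.
Centroid: ȳ = ΣA·y / ΣA = 11.8107 cm.
Transfer each piece to the horizontal centroidal axis using Ī + A·d² with d = y − 11.8107:
  flange: d = 3.88933 cm → contributes +406.719 cm⁴
  web: d = -4.31067 cm → contributes +895.965 cm⁴
Total I = 1302.68 cm⁴.

I_xx ≈ 1303 cm⁴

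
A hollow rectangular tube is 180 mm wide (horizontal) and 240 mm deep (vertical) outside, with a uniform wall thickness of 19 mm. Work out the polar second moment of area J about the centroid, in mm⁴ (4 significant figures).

J ≈ 1.783 × 10⁸ mm⁴

Split into non-overlapping primitives; take the origin at the lower-left of the bounding box.
Outer rectangle: 180 × 240, A = 43 200 mm², y = 120 mm, Ī = 207 360 000 mm⁴.
Inner void (subtracted): 142 × 202, A = 28 684 mm², y = 120 mm, Ī = 97 535 161 mm⁴.
By symmetry the centroid is at mid-height, ȳ = 120 mm.
All pieces are centred on the centroidal x-axis, so I = ΣĪ (holes subtracted) = 109 824 839 mm⁴.
Repeating about the centroidal y-axis gives I_y = 68 441 319 mm⁴.
Polar second moment: J = I_x + I_y = 178 266 157 mm⁴.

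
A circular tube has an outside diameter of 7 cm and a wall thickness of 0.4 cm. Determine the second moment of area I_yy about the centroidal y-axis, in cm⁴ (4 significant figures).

Treat the section as a set of non-overlapping primitives; coordinates are from the bounding-box lower-left.
Outer circle: ⌀7, A = 38.4845 cm², x = 3.5 cm, Ī = 117.859 cm⁴.
Bore (subtracted): ⌀6.2, A = 30.1907 cm², x = 3.5 cm, Ī = 72.5332 cm⁴.
By symmetry the centroid is at mid-width, x̄ = 3.5 cm.
All pieces are centred on the centroidal y-axis, so I = ΣĪ (holes subtracted) = 45.3256 cm⁴.

I_yy ≈ 45.33 cm⁴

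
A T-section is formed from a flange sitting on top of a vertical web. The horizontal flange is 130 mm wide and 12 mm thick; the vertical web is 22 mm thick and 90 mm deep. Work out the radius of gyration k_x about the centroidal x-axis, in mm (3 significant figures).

Treat the section as a set of non-overlapping primitives; coordinates are from the bounding-box lower-left.
Flange: 130 × 12, A = 1 560 mm², y = 96 mm, Ī = 18 720 mm⁴.
Web: 22 × 90, A = 1 980 mm², y = 45 mm, Ī = 1 336 500 mm⁴.
Centroid: ȳ = ΣA·y / ΣA = 67.475 mm.
Transfer each piece to the centroidal x-axis using Ī + A·d² with d = y − 67.475:
  flange: d = 28.525 mm → contributes +1 288 092 mm⁴
  web: d = -22.475 mm → contributes +2 336 611 mm⁴
Total I = 3 624 703 mm⁴.
Radius of gyration: k = √(I/A) = √(3 624 703 / 3 540) = 31.999 mm.

k_x ≈ 32.0 mm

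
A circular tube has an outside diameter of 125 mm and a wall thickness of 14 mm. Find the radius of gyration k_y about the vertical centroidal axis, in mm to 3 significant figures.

k_y ≈ 39.6 mm

Decompose the section into non-overlapping parts with the origin at the bottom-left of its bounding rectangle.
Outer circle: ⌀125, A = 12 272 mm², x = 62.5 mm, Ī = 11 984 225 mm⁴.
Bore (subtracted): ⌀97, A = 7389.8 mm², x = 62.5 mm, Ī = 4 345 671 mm⁴.
By symmetry the centroid is at mid-width, x̄ = 62.5 mm.
All pieces are centred on the vertical centroidal axis, so I = ΣĪ (holes subtracted) = 7 638 554 mm⁴.
Radius of gyration: k = √(I/A) = √(7 638 554 / 4 882) = 39.555 mm.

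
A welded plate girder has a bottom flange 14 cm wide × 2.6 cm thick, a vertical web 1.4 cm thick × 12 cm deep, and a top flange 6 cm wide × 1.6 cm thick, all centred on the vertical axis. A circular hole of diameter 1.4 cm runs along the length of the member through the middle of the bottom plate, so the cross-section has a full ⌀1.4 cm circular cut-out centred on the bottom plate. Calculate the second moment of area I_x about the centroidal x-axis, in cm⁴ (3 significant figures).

I_x ≈ 1940 cm⁴

Decompose the section into non-overlapping parts with the origin at the bottom-left of its bounding rectangle.
Bottom plate: 14 × 2.6, A = 36.4 cm², y = 1.3 cm, Ī = 20.505 cm⁴.
Web plate: 1.4 × 12, A = 16.8 cm², y = 8.6 cm, Ī = 201.6 cm⁴.
Top plate: 6 × 1.6, A = 9.6 cm², y = 15.4 cm, Ī = 2.048 cm⁴.
Hole (subtracted): ⌀1.4, A = 1.5394 cm², y = 1.3 cm, Ī = 0.18857 cm⁴.
Centroid: ȳ = ΣA·y / ΣA = 5.5115 cm.
Transfer each piece to the centroidal x-axis using Ī + A·d² with d = y − 5.5115:
  bottom plate: d = -4.2115 cm → contributes +666.13 cm⁴
  web plate: d = 3.0885 cm → contributes +361.85 cm⁴
  top plate: d = 9.8885 cm → contributes +940.76 cm⁴
  hole: d = -4.2115 cm → contributes −27.492 cm⁴
Total I = 1941.2 cm⁴.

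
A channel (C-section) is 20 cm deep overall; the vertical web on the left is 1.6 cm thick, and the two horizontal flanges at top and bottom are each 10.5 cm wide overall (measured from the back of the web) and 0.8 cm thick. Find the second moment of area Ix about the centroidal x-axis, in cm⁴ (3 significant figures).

Split into non-overlapping primitives; take the origin at the lower-left of the bounding box.
Web: 1.6 × 20, A = 32 cm², y = 10 cm, Ī = 1066.7 cm⁴.
Top flange (beyond web): 8.9 × 0.8, A = 7.12 cm², y = 19.6 cm, Ī = 0.37973 cm⁴.
Bottom flange (beyond web): 8.9 × 0.8, A = 7.12 cm², y = 0.4 cm, Ī = 0.37973 cm⁴.
By symmetry the centroid is at mid-height, ȳ = 10 cm.
Transfer each piece to the centroidal x-axis using Ī + A·d² with d = y − 10:
  web: d = 0 cm → contributes +1066.7 cm⁴
  top flange (beyond web): d = 9.6 cm → contributes +656.56 cm⁴
  bottom flange (beyond web): d = -9.6 cm → contributes +656.56 cm⁴
Total I = 2379.8 cm⁴.

Ix ≈ 2380 cm⁴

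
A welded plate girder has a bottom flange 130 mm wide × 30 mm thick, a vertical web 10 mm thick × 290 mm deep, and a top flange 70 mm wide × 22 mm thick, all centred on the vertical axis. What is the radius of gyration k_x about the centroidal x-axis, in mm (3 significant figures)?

Break the section into simple shapes (no overlaps), measuring from the bottom-left corner of the bounding box.
Bottom plate: 130 × 30, A = 3 900 mm², y = 15 mm, Ī = 292 500 mm⁴.
Web plate: 10 × 290, A = 2 900 mm², y = 175 mm, Ī = 20 324 167 mm⁴.
Top plate: 70 × 22, A = 1 540 mm², y = 331 mm, Ī = 62 113 mm⁴.
Centroid: ȳ = ΣA·y / ΣA = 128.99 mm.
Transfer each piece to the centroidal x-axis using Ī + A·d² with d = y − 128.99:
  bottom plate: d = -113.99 mm → contributes +50 964 107 mm⁴
  web plate: d = 46.014 mm → contributes +26 464 406 mm⁴
  top plate: d = 202.01 mm → contributes +62 909 226 mm⁴
Total I = 140 337 738 mm⁴.
Radius of gyration: k = √(I/A) = √(140 337 738 / 8 340) = 129.72 mm.

k_x ≈ 130 mm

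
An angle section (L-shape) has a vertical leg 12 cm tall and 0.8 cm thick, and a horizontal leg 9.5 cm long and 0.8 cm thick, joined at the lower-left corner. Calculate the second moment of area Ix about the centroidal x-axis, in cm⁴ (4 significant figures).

Break the section into simple shapes (no overlaps), measuring from the bottom-left corner of the bounding box.
Vertical leg: 0.8 × 12, A = 9.6 cm², y = 6 cm, Ī = 115.2 cm⁴.
Horizontal leg (remainder): 8.7 × 0.8, A = 6.96 cm², y = 0.4 cm, Ī = 0.3712 cm⁴.
Centroid: ȳ = ΣA·y / ΣA = 3.64638 cm.
Transfer each piece to the centroidal x-axis using Ī + A·d² with d = y − 3.64638:
  vertical leg: d = 2.35362 cm → contributes +168.38 cm⁴
  horizontal leg (remainder): d = -3.24638 cm → contributes +73.7224 cm⁴
Total I = 242.102 cm⁴.

Ix ≈ 242.1 cm⁴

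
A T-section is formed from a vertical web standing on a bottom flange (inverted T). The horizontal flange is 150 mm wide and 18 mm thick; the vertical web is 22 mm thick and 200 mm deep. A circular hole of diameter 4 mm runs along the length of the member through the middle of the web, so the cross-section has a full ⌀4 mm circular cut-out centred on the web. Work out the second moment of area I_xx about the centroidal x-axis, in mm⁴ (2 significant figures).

I_xx ≈ 3.5 × 10⁷ mm⁴

Break the section into simple shapes (no overlaps), measuring from the bottom-left corner of the bounding box.
Flange: 150 × 18, A = 2 700 mm², y = 9 mm, Ī = 72 900 mm⁴.
Web: 22 × 200, A = 4 400 mm², y = 118 mm, Ī = 14 666 667 mm⁴.
Hole (subtracted): ⌀4, A = 12.57 mm², y = 118 mm, Ī = 12.57 mm⁴.
Centroid: ȳ = ΣA·y / ΣA = 76.48 mm.
Transfer each piece to the centroidal x-axis using Ī + A·d² with d = y − 76.48:
  flange: d = -67.48 mm → contributes +12 365 956 mm⁴
  web: d = 41.52 mm → contributes +22 253 406 mm⁴
  hole: d = 41.52 mm → contributes −21 680 mm⁴
Total I = 34 597 683 mm⁴.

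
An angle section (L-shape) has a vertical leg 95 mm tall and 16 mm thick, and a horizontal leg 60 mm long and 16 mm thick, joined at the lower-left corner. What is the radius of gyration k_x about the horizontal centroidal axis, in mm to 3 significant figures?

k_x ≈ 29.3 mm

Decompose the section into non-overlapping parts with the origin at the bottom-left of its bounding rectangle.
Vertical leg: 16 × 95, A = 1 520 mm², y = 47.5 mm, Ī = 1 143 167 mm⁴.
Horizontal leg (remainder): 44 × 16, A = 704 mm², y = 8 mm, Ī = 15 019 mm⁴.
Centroid: ȳ = ΣA·y / ΣA = 34.996 mm.
Transfer each piece to the horizontal centroidal axis using Ī + A·d² with d = y − 34.996:
  vertical leg: d = 12.504 mm → contributes +1 380 803 mm⁴
  horizontal leg (remainder): d = -26.996 mm → contributes +528 098 mm⁴
Total I = 1 908 901 mm⁴.
Radius of gyration: k = √(I/A) = √(1 908 901 / 2 224) = 29.297 mm.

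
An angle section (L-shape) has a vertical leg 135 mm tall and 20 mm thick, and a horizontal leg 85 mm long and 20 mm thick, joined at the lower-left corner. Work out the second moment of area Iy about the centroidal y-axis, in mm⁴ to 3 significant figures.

Break the section into simple shapes (no overlaps), measuring from the bottom-left corner of the bounding box.
Vertical leg: 20 × 135, A = 2 700 mm², x = 10 mm, Ī = 90 000 mm⁴.
Horizontal leg (remainder): 65 × 20, A = 1 300 mm², x = 52.5 mm, Ī = 457 708 mm⁴.
Centroid: x̄ = ΣA·x / ΣA = 23.813 mm.
Transfer each piece to the centroidal y-axis using Ī + A·d² with d = x − 23.813:
  vertical leg: d = -13.813 mm → contributes +605 120 mm⁴
  horizontal leg (remainder): d = 28.688 mm → contributes +1 527 573 mm⁴
Total I = 2 132 693 mm⁴.

Iy ≈ 2.13 × 10⁶ mm⁴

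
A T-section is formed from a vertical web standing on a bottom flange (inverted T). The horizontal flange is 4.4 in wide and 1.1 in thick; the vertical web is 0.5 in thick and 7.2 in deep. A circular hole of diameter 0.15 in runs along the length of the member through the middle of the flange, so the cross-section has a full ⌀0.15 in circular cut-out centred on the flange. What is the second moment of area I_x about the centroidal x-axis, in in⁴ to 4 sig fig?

Break the section into simple shapes (no overlaps), measuring from the bottom-left corner of the bounding box.
Flange: 4.4 × 1.1, A = 4.84 in², y = 0.55 in, Ī = 0.488033 in⁴.
Web: 0.5 × 7.2, A = 3.6 in², y = 4.7 in, Ī = 15.552 in⁴.
Hole (subtracted): ⌀0.15, A = 0.0176715 in², y = 0.55 in, Ī = 0.0000248505 in⁴.
Centroid: ȳ = ΣA·y / ΣA = 2.32386 in.
Transfer each piece to the centroidal x-axis using Ī + A·d² with d = y − 2.32386:
  flange: d = -1.77386 in → contributes +15.7174 in⁴
  web: d = 2.37614 in → contributes +35.8778 in⁴
  hole: d = -1.77386 in → contributes −0.0556293 in⁴
Total I = 51.5396 in⁴.

I_x ≈ 51.54 in⁴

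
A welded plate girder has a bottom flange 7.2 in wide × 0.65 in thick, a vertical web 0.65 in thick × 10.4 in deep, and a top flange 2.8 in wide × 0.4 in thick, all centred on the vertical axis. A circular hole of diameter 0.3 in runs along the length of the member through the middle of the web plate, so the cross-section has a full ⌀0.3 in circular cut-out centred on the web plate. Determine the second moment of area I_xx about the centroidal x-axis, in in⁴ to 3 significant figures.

I_xx ≈ 205 in⁴

Decompose the section into non-overlapping parts with the origin at the bottom-left of its bounding rectangle.
Bottom plate: 7.2 × 0.65, A = 4.68 in², y = 0.325 in, Ī = 0.16478 in⁴.
Web plate: 0.65 × 10.4, A = 6.76 in², y = 5.85 in, Ī = 60.93 in⁴.
Top plate: 2.8 × 0.4, A = 1.12 in², y = 11.25 in, Ī = 0.014933 in⁴.
Hole (subtracted): ⌀0.3, A = 0.070686 in², y = 5.85 in, Ī = 0.00039761 in⁴.
Centroid: ȳ = ΣA·y / ΣA = 4.2639 in.
Transfer each piece to the centroidal x-axis using Ī + A·d² with d = y − 4.2639:
  bottom plate: d = -3.9389 in → contributes +72.776 in⁴
  web plate: d = 1.5861 in → contributes +77.936 in⁴
  top plate: d = 6.9861 in → contributes +54.677 in⁴
  hole: d = 1.5861 in → contributes −0.17822 in⁴
Total I = 205.21 in⁴.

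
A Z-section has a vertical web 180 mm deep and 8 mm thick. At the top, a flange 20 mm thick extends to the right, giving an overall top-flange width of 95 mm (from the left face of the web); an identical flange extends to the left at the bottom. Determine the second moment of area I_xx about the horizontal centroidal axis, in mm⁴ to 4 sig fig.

I_xx ≈ 2.628 × 10⁷ mm⁴

Treat the section as a set of non-overlapping primitives; coordinates are from the bounding-box lower-left.
Web: 8 × 180, A = 1 440 mm², y = 90 mm, Ī = 3 888 000 mm⁴.
Top flange (beyond web): 87 × 20, A = 1 740 mm², y = 170 mm, Ī = 58 000 mm⁴.
Bottom flange (beyond web): 87 × 20, A = 1 740 mm², y = 10 mm, Ī = 58 000 mm⁴.
Centroid: ȳ = ΣA·y / ΣA = 90 mm.
Transfer each piece to the horizontal centroidal axis using Ī + A·d² with d = y − 90:
  web: d = 0 mm → contributes +3 888 000 mm⁴
  top flange (beyond web): d = 80 mm → contributes +11 194 000 mm⁴
  bottom flange (beyond web): d = -80 mm → contributes +11 194 000 mm⁴
Total I = 26 276 000 mm⁴.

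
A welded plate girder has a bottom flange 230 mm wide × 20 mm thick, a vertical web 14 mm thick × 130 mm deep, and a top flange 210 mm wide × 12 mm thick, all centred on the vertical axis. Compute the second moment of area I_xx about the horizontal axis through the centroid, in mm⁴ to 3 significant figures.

I_xx ≈ 3.82 × 10⁷ mm⁴

Split into non-overlapping primitives; take the origin at the lower-left of the bounding box.
Bottom plate: 230 × 20, A = 4 600 mm², y = 10 mm, Ī = 153 333 mm⁴.
Web plate: 14 × 130, A = 1 820 mm², y = 85 mm, Ī = 2 563 167 mm⁴.
Top plate: 210 × 12, A = 2 520 mm², y = 156 mm, Ī = 30 240 mm⁴.
Centroid: ȳ = ΣA·y / ΣA = 66.423 mm.
Transfer each piece to the horizontal axis through the centroid using Ī + A·d² with d = y − 66.423:
  bottom plate: d = -56.423 mm → contributes +14 797 592 mm⁴
  web plate: d = 18.577 mm → contributes +3 191 270 mm⁴
  top plate: d = 89.577 mm → contributes +20 250 900 mm⁴
Total I = 38 239 762 mm⁴.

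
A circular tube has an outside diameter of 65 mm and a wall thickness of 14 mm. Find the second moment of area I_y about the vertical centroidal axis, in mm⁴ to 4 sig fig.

Treat the section as a set of non-overlapping primitives; coordinates are from the bounding-box lower-left.
Outer circle: ⌀65, A = 3318.31 mm², x = 32.5 mm, Ī = 876 241 mm⁴.
Bore (subtracted): ⌀37, A = 1075.21 mm², x = 32.5 mm, Ī = 91997.7 mm⁴.
By symmetry the centroid is at mid-width, x̄ = 32.5 mm.
All pieces are centred on the vertical centroidal axis, so I = ΣĪ (holes subtracted) = 784 243 mm⁴.

I_y ≈ 7.842 × 10⁵ mm⁴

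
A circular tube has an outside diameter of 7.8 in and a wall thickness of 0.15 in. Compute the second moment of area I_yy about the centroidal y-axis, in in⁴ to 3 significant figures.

I_yy ≈ 26.4 in⁴

Break the section into simple shapes (no overlaps), measuring from the bottom-left corner of the bounding box.
Outer circle: ⌀7.8, A = 47.784 in², x = 3.9 in, Ī = 181.7 in⁴.
Bore (subtracted): ⌀7.5, A = 44.179 in², x = 3.9 in, Ī = 155.32 in⁴.
By symmetry the centroid is at mid-width, x̄ = 3.9 in.
All pieces are centred on the centroidal y-axis, so I = ΣĪ (holes subtracted) = 26.382 in⁴.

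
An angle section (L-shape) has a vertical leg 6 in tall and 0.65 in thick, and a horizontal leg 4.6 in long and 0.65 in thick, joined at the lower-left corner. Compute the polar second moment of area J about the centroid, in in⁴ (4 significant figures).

J ≈ 34.53 in⁴

Decompose the section into non-overlapping parts with the origin at the bottom-left of its bounding rectangle.
Vertical leg: 0.65 × 6, A = 3.9 in², y = 3 in, Ī = 11.7 in⁴.
Horizontal leg (remainder): 3.95 × 0.65, A = 2.5675 in², y = 0.325 in, Ī = 0.0903974 in⁴.
Centroid: ȳ = ΣA·y / ΣA = 1.93807 in.
Transfer each piece to the centroidal x-axis using Ī + A·d² with d = y − 1.93807:
  vertical leg: d = 1.06193 in → contributes +16.0981 in⁴
  horizontal leg (remainder): d = -1.61307 in → contributes +6.77098 in⁴
Total I = 22.869 in⁴.
For the y-axis: x̄ = 1.23807 in.
Repeating about the centroidal y-axis gives I_y = 11.6658 in⁴.
Polar second moment: J = I_x + I_y = 34.5348 in⁴.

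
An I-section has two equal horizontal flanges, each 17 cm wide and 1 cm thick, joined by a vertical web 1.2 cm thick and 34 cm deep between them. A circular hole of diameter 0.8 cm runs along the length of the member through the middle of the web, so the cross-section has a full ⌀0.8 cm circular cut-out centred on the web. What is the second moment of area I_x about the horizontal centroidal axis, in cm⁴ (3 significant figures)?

Split into non-overlapping primitives; take the origin at the lower-left of the bounding box.
Bottom flange: 17 × 1, A = 17 cm², y = 0.5 cm, Ī = 1.4167 cm⁴.
Web: 1.2 × 34, A = 40.8 cm², y = 18 cm, Ī = 3930.4 cm⁴.
Top flange: 17 × 1, A = 17 cm², y = 35.5 cm, Ī = 1.4167 cm⁴.
Hole (subtracted): ⌀0.8, A = 0.50265 cm², y = 18 cm, Ī = 0.020106 cm⁴.
By symmetry the centroid is at mid-height, ȳ = 18 cm.
Transfer each piece to the horizontal centroidal axis using Ī + A·d² with d = y − 18:
  bottom flange: d = -17.5 cm → contributes +5207.7 cm⁴
  web: d = 0 cm → contributes +3930.4 cm⁴
  top flange: d = 17.5 cm → contributes +5207.7 cm⁴
  hole: d = 0 cm → contributes −0.020106 cm⁴
Total I = 14 346 cm⁴.

I_x ≈ 1.43 × 10⁴ cm⁴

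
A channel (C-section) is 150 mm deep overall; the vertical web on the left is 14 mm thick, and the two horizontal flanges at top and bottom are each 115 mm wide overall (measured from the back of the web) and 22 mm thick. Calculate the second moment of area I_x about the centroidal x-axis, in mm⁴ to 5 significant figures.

Split into non-overlapping primitives; take the origin at the lower-left of the bounding box.
Web: 14 × 150, A = 2 100 mm², y = 75 mm, Ī = 3 937 500 mm⁴.
Top flange (beyond web): 101 × 22, A = 2 222 mm², y = 139 mm, Ī = 89620.67 mm⁴.
Bottom flange (beyond web): 101 × 22, A = 2 222 mm², y = 11 mm, Ī = 89620.67 mm⁴.
By symmetry the centroid is at mid-height, ȳ = 75 mm.
Transfer each piece to the centroidal x-axis using Ī + A·d² with d = y − 75:
  web: d = 0 mm → contributes +3 937 500 mm⁴
  top flange (beyond web): d = 64 mm → contributes +9 190 933 mm⁴
  bottom flange (beyond web): d = -64 mm → contributes +9 190 933 mm⁴
Total I = 22 319 365 mm⁴.

I_x ≈ 2.2319 × 10⁷ mm⁴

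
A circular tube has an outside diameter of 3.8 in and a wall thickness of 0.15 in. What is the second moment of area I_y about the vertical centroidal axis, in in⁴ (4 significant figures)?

I_y ≈ 2.869 in⁴

Split into non-overlapping primitives; take the origin at the lower-left of the bounding box.
Outer circle: ⌀3.8, A = 11.3411 in², x = 1.9 in, Ī = 10.2354 in⁴.
Bore (subtracted): ⌀3.5, A = 9.62113 in², x = 1.9 in, Ī = 7.36618 in⁴.
By symmetry the centroid is at mid-width, x̄ = 1.9 in.
All pieces are centred on the vertical centroidal axis, so I = ΣĪ (holes subtracted) = 2.86921 in⁴.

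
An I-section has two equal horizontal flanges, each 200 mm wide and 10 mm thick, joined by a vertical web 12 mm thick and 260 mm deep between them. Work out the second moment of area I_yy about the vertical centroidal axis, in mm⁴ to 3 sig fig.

Break the section into simple shapes (no overlaps), measuring from the bottom-left corner of the bounding box.
Bottom flange: 200 × 10, A = 2 000 mm², x = 100 mm, Ī = 6 666 667 mm⁴.
Web: 12 × 260, A = 3 120 mm², x = 100 mm, Ī = 37 440 mm⁴.
Top flange: 200 × 10, A = 2 000 mm², x = 100 mm, Ī = 6 666 667 mm⁴.
By symmetry the centroid is at mid-width, x̄ = 100 mm.
All pieces are centred on the vertical centroidal axis, so I = ΣĪ = 13 370 773 mm⁴.

I_yy ≈ 1.34 × 10⁷ mm⁴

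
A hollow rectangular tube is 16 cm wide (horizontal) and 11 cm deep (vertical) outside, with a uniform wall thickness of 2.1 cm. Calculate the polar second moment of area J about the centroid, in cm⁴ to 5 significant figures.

Split into non-overlapping primitives; take the origin at the lower-left of the bounding box.
Outer rectangle: 16 × 11, A = 176 cm², y = 5.5 cm, Ī = 1774.667 cm⁴.
Inner void (subtracted): 11.8 × 6.8, A = 80.24 cm², y = 5.5 cm, Ī = 309.1915 cm⁴.
By symmetry the centroid is at mid-height, ȳ = 5.5 cm.
All pieces are centred on the centroidal x-axis, so I = ΣĪ (holes subtracted) = 1465.475 cm⁴.
Repeating about the centroidal y-axis gives I_y = 2823.615 cm⁴.
Polar second moment: J = I_x + I_y = 4289.09 cm⁴.

J ≈ 4289.1 cm⁴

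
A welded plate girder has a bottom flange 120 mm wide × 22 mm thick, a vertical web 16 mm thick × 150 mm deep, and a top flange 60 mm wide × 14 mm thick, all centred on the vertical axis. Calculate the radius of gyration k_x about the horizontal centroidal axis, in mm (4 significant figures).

k_x ≈ 65.91 mm

Split into non-overlapping primitives; take the origin at the lower-left of the bounding box.
Bottom plate: 120 × 22, A = 2 640 mm², y = 11 mm, Ī = 106 480 mm⁴.
Web plate: 16 × 150, A = 2 400 mm², y = 97 mm, Ī = 4 500 000 mm⁴.
Top plate: 60 × 14, A = 840 mm², y = 179 mm, Ī = 13 720 mm⁴.
Centroid: ȳ = ΣA·y / ΣA = 70.102 mm.
Transfer each piece to the horizontal centroidal axis using Ī + A·d² with d = y − 70.102:
  bottom plate: d = -59.102 mm → contributes +9 328 135 mm⁴
  web plate: d = 26.898 mm → contributes +6 236 400 mm⁴
  top plate: d = 108.898 mm → contributes +9 975 083 mm⁴
Total I = 25 539 619 mm⁴.
Radius of gyration: k = √(I/A) = √(25 539 619 / 5 880) = 65.905 mm.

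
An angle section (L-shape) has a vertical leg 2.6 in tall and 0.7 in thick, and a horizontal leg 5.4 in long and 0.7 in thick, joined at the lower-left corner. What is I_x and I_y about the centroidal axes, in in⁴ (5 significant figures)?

Split into non-overlapping primitives; take the origin at the lower-left of the bounding box.
Vertical leg: 0.7 × 2.6, A = 1.82 in², y = 1.3 in, Ī = 1.025267 in⁴.
Horizontal leg (remainder): 4.7 × 0.7, A = 3.29 in², y = 0.35 in, Ī = 0.1343417 in⁴.
Centroid: ȳ = ΣA·y / ΣA = 0.6883562 in.
Transfer each piece to the centroidal x-axis using Ī + A·d² with d = y − 0.6883562:
  vertical leg: d = 0.6116438 in → contributes +1.706144 in⁴
  horizontal leg (remainder): d = -0.3383562 in → contributes +0.510997 in⁴
Total I = 2.217141 in⁴.
For the y-axis: x̄ = 2.088356 in.
Repeating about the centroidal y-axis gives I_y = 14.67294 in⁴.

I_x ≈ 2.2171 in⁴, I_y ≈ 14.673 in⁴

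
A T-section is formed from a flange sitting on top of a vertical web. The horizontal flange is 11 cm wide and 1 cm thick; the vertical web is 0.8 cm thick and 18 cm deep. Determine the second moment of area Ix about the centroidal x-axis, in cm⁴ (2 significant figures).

Decompose the section into non-overlapping parts with the origin at the bottom-left of its bounding rectangle.
Flange: 11 × 1, A = 11 cm², y = 18.5 cm, Ī = 0.9167 cm⁴.
Web: 0.8 × 18, A = 14.4 cm², y = 9 cm, Ī = 388.8 cm⁴.
Centroid: ȳ = ΣA·y / ΣA = 13.11 cm.
Transfer each piece to the centroidal x-axis using Ī + A·d² with d = y − 13.11:
  flange: d = 5.386 cm → contributes +320 cm⁴
  web: d = -4.114 cm → contributes +632.5 cm⁴
Total I = 952.5 cm⁴.

Ix ≈ 950 cm⁴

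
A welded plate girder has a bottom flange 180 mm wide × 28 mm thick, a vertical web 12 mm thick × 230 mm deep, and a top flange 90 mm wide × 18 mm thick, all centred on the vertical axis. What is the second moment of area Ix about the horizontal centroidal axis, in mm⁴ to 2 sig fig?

Break the section into simple shapes (no overlaps), measuring from the bottom-left corner of the bounding box.
Bottom plate: 180 × 28, A = 5 040 mm², y = 14 mm, Ī = 329 280 mm⁴.
Web plate: 12 × 230, A = 2 760 mm², y = 143 mm, Ī = 12 167 000 mm⁴.
Top plate: 90 × 18, A = 1 620 mm², y = 267 mm, Ī = 43 740 mm⁴.
Centroid: ȳ = ΣA·y / ΣA = 95.31 mm.
Transfer each piece to the horizontal centroidal axis using Ī + A·d² with d = y − 95.31:
  bottom plate: d = -81.31 mm → contributes +33 646 816 mm⁴
  web plate: d = 47.69 mm → contributes +18 445 291 mm⁴
  top plate: d = 171.7 mm → contributes +47 799 593 mm⁴
Total I = 99 891 699 mm⁴.

Ix ≈ 1.0 × 10⁸ mm⁴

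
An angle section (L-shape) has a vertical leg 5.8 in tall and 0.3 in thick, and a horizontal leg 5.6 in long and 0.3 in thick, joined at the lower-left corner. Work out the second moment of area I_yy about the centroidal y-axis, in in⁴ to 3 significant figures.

Split into non-overlapping primitives; take the origin at the lower-left of the bounding box.
Vertical leg: 0.3 × 5.8, A = 1.74 in², x = 0.15 in, Ī = 0.01305 in⁴.
Horizontal leg (remainder): 5.3 × 0.3, A = 1.59 in², x = 2.95 in, Ī = 3.7219 in⁴.
Centroid: x̄ = ΣA·x / ΣA = 1.4869 in.
Transfer each piece to the centroidal y-axis using Ī + A·d² with d = x − 1.4869:
  vertical leg: d = -1.3369 in → contributes +3.1231 in⁴
  horizontal leg (remainder): d = 1.4631 in → contributes +7.1254 in⁴
Total I = 10.249 in⁴.

I_yy ≈ 10.2 in⁴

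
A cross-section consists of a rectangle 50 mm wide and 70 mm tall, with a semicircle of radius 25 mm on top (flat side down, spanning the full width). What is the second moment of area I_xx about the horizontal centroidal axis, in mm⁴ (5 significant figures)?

I_xx ≈ 3.0670 × 10⁶ mm⁴

Break the section into simple shapes (no overlaps), measuring from the bottom-left corner of the bounding box.
Rectangular body: 50 × 70, A = 3 500 mm², y = 35 mm, Ī = 1 429 167 mm⁴.
Semicircular cap: semicircle r = 25, A = 981.7477 mm², y = 80.61033 mm, Ī = 42873.81 mm⁴.
Centroid: ȳ = ΣA·y / ΣA = 44.99116 mm.
Transfer each piece to the horizontal centroidal axis using Ī + A·d² with d = y − 44.99116:
  rectangular body: d = -9.991155 mm → contributes +1 778 548 mm⁴
  semicircular cap: d = 35.61917 mm → contributes +1 288 442 mm⁴
Total I = 3 066 990 mm⁴.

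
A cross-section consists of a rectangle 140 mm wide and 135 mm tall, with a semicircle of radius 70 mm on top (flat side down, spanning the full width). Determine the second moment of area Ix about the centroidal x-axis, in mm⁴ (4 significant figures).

Ix ≈ 8.302 × 10⁷ mm⁴

Split into non-overlapping primitives; take the origin at the lower-left of the bounding box.
Rectangular body: 140 × 135, A = 18 900 mm², y = 67.5 mm, Ī = 28 704 375 mm⁴.
Semicircular cap: semicircle r = 70, A = 7696.9 mm², y = 164.709 mm, Ī = 2 635 265 mm⁴.
Centroid: ȳ = ΣA·y / ΣA = 95.6314 mm.
Transfer each piece to the centroidal x-axis using Ī + A·d² with d = y − 95.6314:
  rectangular body: d = -28.1314 mm → contributes +43 661 354 mm⁴
  semicircular cap: d = 69.0775 mm → contributes +39 362 625 mm⁴
Total I = 83 023 979 mm⁴.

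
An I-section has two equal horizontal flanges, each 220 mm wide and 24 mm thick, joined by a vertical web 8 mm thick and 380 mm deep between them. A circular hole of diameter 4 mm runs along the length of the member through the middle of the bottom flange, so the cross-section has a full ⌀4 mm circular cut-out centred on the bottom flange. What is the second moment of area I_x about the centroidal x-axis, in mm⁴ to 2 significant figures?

I_x ≈ 4.7 × 10⁸ mm⁴

Break the section into simple shapes (no overlaps), measuring from the bottom-left corner of the bounding box.
Bottom flange: 220 × 24, A = 5 280 mm², y = 12 mm, Ī = 253 440 mm⁴.
Web: 8 × 380, A = 3 040 mm², y = 214 mm, Ī = 36 581 333 mm⁴.
Top flange: 220 × 24, A = 5 280 mm², y = 416 mm, Ī = 253 440 mm⁴.
Hole (subtracted): ⌀4, A = 12.57 mm², y = 12 mm, Ī = 12.57 mm⁴.
Centroid: ȳ = ΣA·y / ΣA = 214.2 mm.
Transfer each piece to the centroidal x-axis using Ī + A·d² with d = y − 214.2:
  bottom flange: d = -202.2 mm → contributes +216 097 254 mm⁴
  web: d = -0.1868 mm → contributes +36 581 439 mm⁴
  top flange: d = 201.8 mm → contributes +215 300 234 mm⁴
  hole: d = -202.2 mm → contributes −513 720 mm⁴
Total I = 467 465 208 mm⁴.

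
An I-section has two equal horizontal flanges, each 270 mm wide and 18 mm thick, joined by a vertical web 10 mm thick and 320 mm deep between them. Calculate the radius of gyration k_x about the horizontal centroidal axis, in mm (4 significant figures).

Split into non-overlapping primitives; take the origin at the lower-left of the bounding box.
Bottom flange: 270 × 18, A = 4 860 mm², y = 9 mm, Ī = 131 220 mm⁴.
Web: 10 × 320, A = 3 200 mm², y = 178 mm, Ī = 27 306 667 mm⁴.
Top flange: 270 × 18, A = 4 860 mm², y = 347 mm, Ī = 131 220 mm⁴.
By symmetry the centroid is at mid-height, ȳ = 178 mm.
Transfer each piece to the horizontal centroidal axis using Ī + A·d² with d = y − 178:
  bottom flange: d = -169 mm → contributes +138 937 680 mm⁴
  web: d = 0 mm → contributes +27 306 667 mm⁴
  top flange: d = 169 mm → contributes +138 937 680 mm⁴
Total I = 305 182 027 mm⁴.
Radius of gyration: k = √(I/A) = √(305 182 027 / 12 920) = 153.691 mm.

k_x ≈ 153.7 mm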